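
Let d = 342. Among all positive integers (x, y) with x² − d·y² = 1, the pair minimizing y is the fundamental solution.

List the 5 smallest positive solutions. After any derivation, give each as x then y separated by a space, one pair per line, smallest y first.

d=342: √d = [18; 2,36] (ℓ=2, even), read p_1/q_1
i=0: a=18 ⇒ p=18, q=1
i=1: a=2 ⇒ p=37, q=2
→ (37, 2).  Check: 37²=1369, 342·2²=1368, difference 1.
(37+2√342)^2 = 2737 + 148√342
(37+2√342)^3 = 202501 + 10950√342
(37+2√342)^4 = 14982337 + 810152√342
(37+2√342)^5 = 1108490437 + 59940298√342

37 2
2737 148
202501 10950
14982337 810152
1108490437 59940298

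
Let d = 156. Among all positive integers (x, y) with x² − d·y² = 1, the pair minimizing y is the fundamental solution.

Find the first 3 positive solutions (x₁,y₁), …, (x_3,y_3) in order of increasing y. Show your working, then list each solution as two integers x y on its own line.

[12; 2,24] for √156; ℓ=2 ⇒ convergent index 1
i=0: a=12 ⇒ p=12, q=1
i=1: a=2 ⇒ p=25, q=2
→ (25, 2).  Check: 25²=625, 156·2²=624, difference 1.
(25+2√156)^2 = 1249 + 100√156
(25+2√156)^3 = 62425 + 4998√156

25 2
1249 100
62425 4998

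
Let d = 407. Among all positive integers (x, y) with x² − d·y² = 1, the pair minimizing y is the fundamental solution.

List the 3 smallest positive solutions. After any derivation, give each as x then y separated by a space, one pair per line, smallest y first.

2663 132
14183137 703032
75539384999 3744348300

√407 = [20; 5,1,2,1,5,40, …], period ℓ=6 (even) → k=5
i=0: a=20 ⇒ p=20, q=1
…
i=2: a=1 ⇒ p=121, q=6
i=3: a=2 ⇒ p=343, q=17
i=4: a=1 ⇒ p=464, q=23
i=5: a=5 ⇒ p=2663, q=132
fundamental: x₁=2663, y₁=132  (since 7091569 − 407·17424 = 1)
(x_2, y_2) = (2663·2663 + 407·132·132, 2663·132 + 132·2663) = (14183137, 703032)
(x_3, y_3) = (2663·14183137 + 407·132·703032, 2663·703032 + 132·14183137) = (75539384999, 3744348300)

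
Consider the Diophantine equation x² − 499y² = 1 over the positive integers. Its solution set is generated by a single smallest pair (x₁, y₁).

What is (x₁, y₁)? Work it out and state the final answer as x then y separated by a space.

[22; 2,1,21,1,2,44] for √499; ℓ=6 ⇒ convergent index 5
i=0: a=22 ⇒ p=22, q=1
i=1: a=2 ⇒ p=45, q=2
…
i=4: a=1 ⇒ p=1519, q=68
i=5: a=2 ⇒ p=4490, q=201
(x₁, y₁) = (4490, 201);  4490² − 499·201² = 1 ✓

4490 201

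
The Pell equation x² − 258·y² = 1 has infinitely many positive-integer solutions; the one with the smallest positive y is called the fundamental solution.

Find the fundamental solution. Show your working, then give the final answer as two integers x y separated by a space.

√258 = [16; 16,32, …], period ℓ=2 (even) → k=1
i=0: a=16 ⇒ p=16, q=1
i=1: a=16 ⇒ p=257, q=16
→ (257, 16).  Check: 257²=66049, 258·16²=66048, difference 1.

257 16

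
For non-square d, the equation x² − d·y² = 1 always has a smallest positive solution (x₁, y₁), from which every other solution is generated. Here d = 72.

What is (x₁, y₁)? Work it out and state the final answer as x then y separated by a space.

17 2

[8; 2,16] for √72; ℓ=2 ⇒ convergent index 1
step 0: (8, 1)  from 8·(1,0) + (0,1)
step 1: (17, 2)  from 2·(8,1) + (1,0)
fundamental: x₁=17, y₁=2  (since 289 − 72·4 = 1)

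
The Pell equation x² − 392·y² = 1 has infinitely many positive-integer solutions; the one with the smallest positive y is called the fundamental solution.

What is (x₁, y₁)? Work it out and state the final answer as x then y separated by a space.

√392 → a₀=19, period (1,3,1,38); ℓ=4 even so k=3
i=0: a=19 ⇒ p=19, q=1
i=1: a=1 ⇒ p=20, q=1
i=2: a=3 ⇒ p=79, q=4
i=3: a=1 ⇒ p=99, q=5
→ (99, 5).  Check: 99²=9801, 392·5²=9800, difference 1.

99 5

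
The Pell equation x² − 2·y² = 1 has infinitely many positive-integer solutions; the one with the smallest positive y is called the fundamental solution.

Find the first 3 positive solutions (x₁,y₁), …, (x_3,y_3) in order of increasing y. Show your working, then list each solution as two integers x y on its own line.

√2 = [1; 2, …], period ℓ=1 (odd) → k=1
step 0: (1, 1)  from 1·(1,0) + (0,1)
step 1: (3, 2)  from 2·(1,1) + (1,0)
(x₁, y₁) = (3, 2);  3² − 2·2² = 1 ✓
n=2: (3,2)∘(3,2) = (3·3+2·2·2, 3·2+2·3) = (17,12)
n=3: (17,12)∘(3,2) = (3·17+2·2·12, 3·12+2·17) = (99,70)

3 2
17 12
99 70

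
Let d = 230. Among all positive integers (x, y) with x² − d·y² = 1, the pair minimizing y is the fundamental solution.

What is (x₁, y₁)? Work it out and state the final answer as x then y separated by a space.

91 6

d=230: √d = [15; 6,30] (ℓ=2, even), read p_1/q_1
i=0: a=15 ⇒ p=15, q=1
i=1: a=6 ⇒ p=91, q=6
(x₁, y₁) = (91, 6);  91² − 230·6² = 1 ✓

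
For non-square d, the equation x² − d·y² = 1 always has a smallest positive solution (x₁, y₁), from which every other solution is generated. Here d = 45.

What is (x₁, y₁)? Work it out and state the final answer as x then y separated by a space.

√45 = [6; 1,2,2,2,1,12, …], period ℓ=6 (even) → k=5
a_0=6:  p_0=6·1+0=6,  q_0=6·0+1=1
…
a_4=2:  p_4=2·47+20=114,  q_4=2·7+3=17
a_5=1:  p_5=1·114+47=161,  q_5=1·17+7=24
→ (161, 24).  Check: 161²=25921, 45·24²=25920, difference 1.

161 24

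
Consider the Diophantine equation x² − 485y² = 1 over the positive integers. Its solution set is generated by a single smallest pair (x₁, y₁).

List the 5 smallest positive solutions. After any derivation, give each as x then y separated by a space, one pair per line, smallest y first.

√485 = [22; 44, …], period ℓ=1 (odd) → k=1
k=0  a_k=22  p_k/q_k = 22/1
k=1  a_k=44  p_k/q_k = 969/44
(x₁, y₁) = (969, 44);  969² − 485·44² = 1 ✓
k=2:  x_2 = 969·969+485·44·44 = 1877921,  y_2 = 969·44+44·969 = 85272
k=3:  x_3 = 969·1877921+485·44·85272 = 3639409929,  y_3 = 969·85272+44·1877921 = 165257092
k=4:  x_4 = 969·3639409929+485·44·165257092 = 7053174564481,  y_4 = 969·165257092+44·3639409929 = 320268159024
k=5:  x_5 = 969·7053174564481+485·44·320268159024 = 13669048666554249,  y_5 = 969·320268159024+44·7053174564481 = 620679526931420

969 44
1877921 85272
3639409929 165257092
7053174564481 320268159024
13669048666554249 620679526931420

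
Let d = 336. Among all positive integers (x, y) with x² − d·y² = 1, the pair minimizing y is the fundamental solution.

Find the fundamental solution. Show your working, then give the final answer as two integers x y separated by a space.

√336 = [18; 3,36, …], period ℓ=2 (even) → k=1
a_0=18:  p_0=18·1+0=18,  q_0=18·0+1=1
a_1=3:  p_1=3·18+1=55,  q_1=3·1+0=3
(x₁, y₁) = (55, 3);  55² − 336·3² = 1 ✓

55 3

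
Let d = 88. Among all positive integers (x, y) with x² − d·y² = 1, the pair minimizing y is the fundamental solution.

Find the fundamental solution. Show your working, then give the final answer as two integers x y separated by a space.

√88 → a₀=9, period (2,1,1,1,2,18); ℓ=6 even so k=5
k=0  a_k=9  p_k/q_k = 9/1
k=1  a_k=2  p_k/q_k = 19/2
k=2  a_k=1  p_k/q_k = 28/3
…
k=4  a_k=1  p_k/q_k = 75/8
k=5  a_k=2  p_k/q_k = 197/21
→ (197, 21).  Check: 197²=38809, 88·21²=38808, difference 1.

197 21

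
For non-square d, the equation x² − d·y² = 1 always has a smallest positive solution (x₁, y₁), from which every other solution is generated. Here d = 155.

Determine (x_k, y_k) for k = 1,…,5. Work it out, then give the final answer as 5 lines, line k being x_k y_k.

d=155: √d = [12; 2,4,2,24] (ℓ=4, even), read p_3/q_3
a_0=12:  p_0=12·1+0=12,  q_0=12·0+1=1
a_1=2:  p_1=2·12+1=25,  q_1=2·1+0=2
a_2=4:  p_2=4·25+12=112,  q_2=4·2+1=9
a_3=2:  p_3=2·112+25=249,  q_3=2·9+2=20
→ (249, 20).  Check: 249²=62001, 155·20²=62000, difference 1.
(x_2, y_2) = (249·249 + 155·20·20, 249·20 + 20·249) = (124001, 9960)
(x_3, y_3) = (249·124001 + 155·20·9960, 249·9960 + 20·124001) = (61752249, 4960060)
(x_4, y_4) = (249·61752249 + 155·20·4960060, 249·4960060 + 20·61752249) = (30752496001, 2470099920)
(x_5, y_5) = (249·30752496001 + 155·20·2470099920, 249·2470099920 + 20·30752496001) = (15314681256249, 1230104800100)

249 20
124001 9960
61752249 4960060
30752496001 2470099920
15314681256249 1230104800100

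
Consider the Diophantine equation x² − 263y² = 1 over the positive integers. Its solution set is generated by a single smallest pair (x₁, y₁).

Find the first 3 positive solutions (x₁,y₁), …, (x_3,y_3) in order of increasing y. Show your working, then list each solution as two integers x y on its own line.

139128 8579
38713200767 2387158224
10772180392483224 664241098768765

√263 → a₀=16, period (4,1,1,1,1,15,1,1,1,1,4,32); ℓ=12 even so k=11
step 0: (16, 1)  from 16·(1,0) + (0,1)
…
step 7: (6195, 382)  from 1·(5822,359) + (373,23)
…
step 9: (18212, 1123)  from 1·(12017,741) + (6195,382)
step 10: (30229, 1864)  from 1·(18212,1123) + (12017,741)
step 11: (139128, 8579)  from 4·(30229,1864) + (18212,1123)
fundamental: x₁=139128, y₁=8579  (since 19356600384 − 263·73599241 = 1)
(x_2, y_2) = (139128·139128 + 263·8579·8579, 139128·8579 + 8579·139128) = (38713200767, 2387158224)
(x_3, y_3) = (139128·38713200767 + 263·8579·2387158224, 139128·2387158224 + 8579·38713200767) = (10772180392483224, 664241098768765)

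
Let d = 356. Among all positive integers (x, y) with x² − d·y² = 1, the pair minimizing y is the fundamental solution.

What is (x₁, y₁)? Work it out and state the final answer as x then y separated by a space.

500001 26500

√356 = [18; 1,6,1,1,2,…,6,1,36, …], period ℓ=14 (even) → k=13
a_0=18:  p_0=18·1+0=18,  q_0=18·0+1=1
…
a_7=8:  p_7=8·1000+717=8717,  q_7=8·53+38=462
…
a_12=6:  p_12=6·66019+37868=433982,  q_12=6·3499+2007=23001
a_13=1:  p_13=1·433982+66019=500001,  q_13=1·23001+3499=26500
fundamental: x₁=500001, y₁=26500  (since 250001000001 − 356·702250000 = 1)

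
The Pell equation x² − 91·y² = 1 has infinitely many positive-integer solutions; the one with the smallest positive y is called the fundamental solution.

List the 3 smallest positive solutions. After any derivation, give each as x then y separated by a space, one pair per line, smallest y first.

[9; 1,1,5,1,5,1,1,18] for √91; ℓ=8 ⇒ convergent index 7
step 0: (9, 1)  from 9·(1,0) + (0,1)
step 1: (10, 1)  from 1·(9,1) + (1,0)
…
step 4: (124, 13)  from 1·(105,11) + (19,2)
step 5: (725, 76)  from 5·(124,13) + (105,11)
step 6: (849, 89)  from 1·(725,76) + (124,13)
step 7: (1574, 165)  from 1·(849,89) + (725,76)
(x₁, y₁) = (1574, 165);  1574² − 91·165² = 1 ✓
(x_2, y_2) = (1574·1574 + 91·165·165, 1574·165 + 165·1574) = (4954951, 519420)
(x_3, y_3) = (1574·4954951 + 91·165·519420, 1574·519420 + 165·4954951) = (15598184174, 1635133995)

1574 165
4954951 519420
15598184174 1635133995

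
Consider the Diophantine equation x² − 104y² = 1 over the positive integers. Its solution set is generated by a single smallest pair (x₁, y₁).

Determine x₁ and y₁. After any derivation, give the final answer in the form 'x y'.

51 5

[10; 5,20] for √104; ℓ=2 ⇒ convergent index 1
i=0: a=10 ⇒ p=10, q=1
i=1: a=5 ⇒ p=51, q=5
fundamental: x₁=51, y₁=5  (since 2601 − 104·25 = 1)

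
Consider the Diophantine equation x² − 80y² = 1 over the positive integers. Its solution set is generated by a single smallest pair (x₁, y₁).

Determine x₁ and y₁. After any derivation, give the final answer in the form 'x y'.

√80 → a₀=8, period (1,16); ℓ=2 even so k=1
k=0  a_k=8  p_k/q_k = 8/1
k=1  a_k=1  p_k/q_k = 9/1
fundamental: x₁=9, y₁=1  (since 81 − 80·1 = 1)

9 1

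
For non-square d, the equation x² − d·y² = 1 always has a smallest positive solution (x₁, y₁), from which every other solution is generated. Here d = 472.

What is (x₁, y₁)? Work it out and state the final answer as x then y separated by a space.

306917 14127

[21; 1,2,1,1,1,…,2,1,42] for √472; ℓ=14 ⇒ convergent index 13
a_0=21:  p_0=21·1+0=21,  q_0=21·0+1=1
a_1=1:  p_1=1·21+1=22,  q_1=1·1+0=1
…
a_5=1:  p_5=1·152+87=239,  q_5=1·7+4=11
…
a_7=5:  p_7=5·1108+239=5779,  q_7=5·51+11=266
a_8=4:  p_8=4·5779+1108=24224,  q_8=4·266+51=1115
a_9=1:  p_9=1·24224+5779=30003,  q_9=1·1115+266=1381
a_10=1:  p_10=1·30003+24224=54227,  q_10=1·1381+1115=2496
a_11=1:  p_11=1·54227+30003=84230,  q_11=1·2496+1381=3877
a_12=2:  p_12=2·84230+54227=222687,  q_12=2·3877+2496=10250
a_13=1:  p_13=1·222687+84230=306917,  q_13=1·10250+3877=14127
fundamental: x₁=306917, y₁=14127  (since 94198044889 − 472·199572129 = 1)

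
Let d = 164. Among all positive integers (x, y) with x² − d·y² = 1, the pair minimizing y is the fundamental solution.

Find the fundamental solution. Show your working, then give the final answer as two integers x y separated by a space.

2049 160

√164 = [12; 1,4,6,4,1,24, …], period ℓ=6 (even) → k=5
k=0  a_k=12  p_k/q_k = 12/1
k=1  a_k=1  p_k/q_k = 13/1
k=2  a_k=4  p_k/q_k = 64/5
…
k=4  a_k=4  p_k/q_k = 1652/129
k=5  a_k=1  p_k/q_k = 2049/160
(x₁, y₁) = (2049, 160);  2049² − 164·160² = 1 ✓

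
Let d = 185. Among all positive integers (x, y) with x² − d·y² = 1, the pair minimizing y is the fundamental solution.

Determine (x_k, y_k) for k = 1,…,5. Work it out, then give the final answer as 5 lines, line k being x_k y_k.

9249 680
171088001 12578640
3164785833249 232679682040
58542208172352001 4304108745797280
1082913763607381481249 79617403347078403400

d=185: √d = [13; 1,1,1,1,26] (ℓ=5, odd), read p_9/q_9
step 0: (13, 1)  from 13·(1,0) + (0,1)
…
step 3: (41, 3)  from 1·(27,2) + (14,1)
step 4: (68, 5)  from 1·(41,3) + (27,2)
step 5: (1809, 133)  from 26·(68,5) + (41,3)
step 6: (1877, 138)  from 1·(1809,133) + (68,5)
step 7: (3686, 271)  from 1·(1877,138) + (1809,133)
step 8: (5563, 409)  from 1·(3686,271) + (1877,138)
step 9: (9249, 680)  from 1·(5563,409) + (3686,271)
→ (9249, 680).  Check: 9249²=85544001, 185·680²=85544000, difference 1.
(x_2, y_2) = (9249·9249 + 185·680·680, 9249·680 + 680·9249) = (171088001, 12578640)
(x_3, y_3) = (9249·171088001 + 185·680·12578640, 9249·12578640 + 680·171088001) = (3164785833249, 232679682040)
(x_4, y_4) = (9249·3164785833249 + 185·680·232679682040, 9249·232679682040 + 680·3164785833249) = (58542208172352001, 4304108745797280)
(x_5, y_5) = (9249·58542208172352001 + 185·680·4304108745797280, 9249·4304108745797280 + 680·58542208172352001) = (1082913763607381481249, 79617403347078403400)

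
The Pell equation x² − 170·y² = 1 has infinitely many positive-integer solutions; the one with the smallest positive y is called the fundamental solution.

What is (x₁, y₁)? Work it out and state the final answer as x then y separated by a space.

d=170: √d = [13; 26] (ℓ=1, odd), read p_1/q_1
step 0: (13, 1)  from 13·(1,0) + (0,1)
step 1: (339, 26)  from 26·(13,1) + (1,0)
fundamental: x₁=339, y₁=26  (since 114921 − 170·676 = 1)

339 26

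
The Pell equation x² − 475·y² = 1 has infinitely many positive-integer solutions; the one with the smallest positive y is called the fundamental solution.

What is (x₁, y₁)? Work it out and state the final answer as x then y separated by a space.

√475 → a₀=21, period (1,3,1,6,2,6,1,3,1,42); ℓ=10 even so k=9
i=0: a=21 ⇒ p=21, q=1
i=1: a=1 ⇒ p=22, q=1
…
i=7: a=1 ⇒ p=11878, q=545
i=8: a=3 ⇒ p=45921, q=2107
i=9: a=1 ⇒ p=57799, q=2652
(x₁, y₁) = (57799, 2652);  57799² − 475·2652² = 1 ✓

57799 2652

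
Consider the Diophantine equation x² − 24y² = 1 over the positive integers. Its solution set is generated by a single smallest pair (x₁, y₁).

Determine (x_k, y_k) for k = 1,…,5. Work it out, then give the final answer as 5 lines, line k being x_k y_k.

5 1
49 10
485 99
4801 980
47525 9701

√24 = [4; 1,8, …], period ℓ=2 (even) → k=1
i=0: a=4 ⇒ p=4, q=1
i=1: a=1 ⇒ p=5, q=1
→ (5, 1).  Check: 5²=25, 24·1²=24, difference 1.
(x_2, y_2) = (5·5 + 24·1·1, 5·1 + 1·5) = (49, 10)
(x_3, y_3) = (5·49 + 24·1·10, 5·10 + 1·49) = (485, 99)
(x_4, y_4) = (5·485 + 24·1·99, 5·99 + 1·485) = (4801, 980)
(x_5, y_5) = (5·4801 + 24·1·980, 5·980 + 1·4801) = (47525, 9701)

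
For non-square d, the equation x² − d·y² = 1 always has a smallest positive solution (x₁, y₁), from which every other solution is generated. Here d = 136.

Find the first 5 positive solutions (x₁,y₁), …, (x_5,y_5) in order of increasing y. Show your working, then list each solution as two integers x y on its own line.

√136 = [11; 1,1,1,22, …], period ℓ=4 (even) → k=3
a_0=11:  p_0=11·1+0=11,  q_0=11·0+1=1
a_1=1:  p_1=1·11+1=12,  q_1=1·1+0=1
a_2=1:  p_2=1·12+11=23,  q_2=1·1+1=2
a_3=1:  p_3=1·23+12=35,  q_3=1·2+1=3
fundamental: x₁=35, y₁=3  (since 1225 − 136·9 = 1)
(x_2, y_2) = (35·35 + 136·3·3, 35·3 + 3·35) = (2449, 210)
(x_3, y_3) = (35·2449 + 136·3·210, 35·210 + 3·2449) = (171395, 14697)
(x_4, y_4) = (35·171395 + 136·3·14697, 35·14697 + 3·171395) = (11995201, 1028580)
(x_5, y_5) = (35·11995201 + 136·3·1028580, 35·1028580 + 3·11995201) = (839492675, 71985903)

35 3
2449 210
171395 14697
11995201 1028580
839492675 71985903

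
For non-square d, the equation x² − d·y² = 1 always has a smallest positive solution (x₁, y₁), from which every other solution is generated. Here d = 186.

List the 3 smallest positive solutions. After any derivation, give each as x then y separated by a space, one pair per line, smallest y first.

[13; 1,1,1,3,4,3,1,1,1,26] for √186; ℓ=10 ⇒ convergent index 9
k=0  a_k=13  p_k/q_k = 13/1
k=1  a_k=1  p_k/q_k = 14/1
…
k=3  a_k=1  p_k/q_k = 41/3
k=4  a_k=3  p_k/q_k = 150/11
k=5  a_k=4  p_k/q_k = 641/47
…
k=7  a_k=1  p_k/q_k = 2714/199
k=8  a_k=1  p_k/q_k = 4787/351
k=9  a_k=1  p_k/q_k = 7501/550
fundamental: x₁=7501, y₁=550  (since 56265001 − 186·302500 = 1)
(x_2, y_2) = (7501·7501 + 186·550·550, 7501·550 + 550·7501) = (112530001, 8251100)
(x_3, y_3) = (7501·112530001 + 186·550·8251100, 7501·8251100 + 550·112530001) = (1688175067501, 123783001650)

7501 550
112530001 8251100
1688175067501 123783001650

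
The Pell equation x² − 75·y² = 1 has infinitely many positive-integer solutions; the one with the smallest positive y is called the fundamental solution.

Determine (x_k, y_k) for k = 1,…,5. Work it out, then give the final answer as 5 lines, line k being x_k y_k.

26 3
1351 156
70226 8109
3650401 421512
189750626 21910515

√75 = [8; 1,1,1,16, …], period ℓ=4 (even) → k=3
i=0: a=8 ⇒ p=8, q=1
i=1: a=1 ⇒ p=9, q=1
i=2: a=1 ⇒ p=17, q=2
i=3: a=1 ⇒ p=26, q=3
→ (26, 3).  Check: 26²=676, 75·3²=675, difference 1.
(x_2, y_2) = (26·26 + 75·3·3, 26·3 + 3·26) = (1351, 156)
(x_3, y_3) = (26·1351 + 75·3·156, 26·156 + 3·1351) = (70226, 8109)
(x_4, y_4) = (26·70226 + 75·3·8109, 26·8109 + 3·70226) = (3650401, 421512)
(x_5, y_5) = (26·3650401 + 75·3·421512, 26·421512 + 3·3650401) = (189750626, 21910515)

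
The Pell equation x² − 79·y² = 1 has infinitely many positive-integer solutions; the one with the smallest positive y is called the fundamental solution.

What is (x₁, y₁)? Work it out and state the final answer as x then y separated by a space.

80 9

[8; 1,7,1,16] for √79; ℓ=4 ⇒ convergent index 3
i=0: a=8 ⇒ p=8, q=1
i=1: a=1 ⇒ p=9, q=1
i=2: a=7 ⇒ p=71, q=8
i=3: a=1 ⇒ p=80, q=9
(x₁, y₁) = (80, 9);  80² − 79·9² = 1 ✓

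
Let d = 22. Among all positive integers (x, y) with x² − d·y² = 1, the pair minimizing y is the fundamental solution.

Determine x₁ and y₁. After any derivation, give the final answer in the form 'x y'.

[4; 1,2,4,2,1,8] for √22; ℓ=6 ⇒ convergent index 5
step 0: (4, 1)  from 4·(1,0) + (0,1)
step 1: (5, 1)  from 1·(4,1) + (1,0)
…
step 3: (61, 13)  from 4·(14,3) + (5,1)
step 4: (136, 29)  from 2·(61,13) + (14,3)
step 5: (197, 42)  from 1·(136,29) + (61,13)
→ (197, 42).  Check: 197²=38809, 22·42²=38808, difference 1.

197 42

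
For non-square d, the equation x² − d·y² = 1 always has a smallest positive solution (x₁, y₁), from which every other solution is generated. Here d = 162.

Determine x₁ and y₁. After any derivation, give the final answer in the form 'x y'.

19601 1540

d=162: √d = [12; 1,2,1,2,12,2,1,2,1,24] (ℓ=10, even), read p_9/q_9
step 0: (12, 1)  from 12·(1,0) + (0,1)
step 1: (13, 1)  from 1·(12,1) + (1,0)
…
step 3: (51, 4)  from 1·(38,3) + (13,1)
step 4: (140, 11)  from 2·(51,4) + (38,3)
step 5: (1731, 136)  from 12·(140,11) + (51,4)
…
step 7: (5333, 419)  from 1·(3602,283) + (1731,136)
step 8: (14268, 1121)  from 2·(5333,419) + (3602,283)
step 9: (19601, 1540)  from 1·(14268,1121) + (5333,419)
(x₁, y₁) = (19601, 1540);  19601² − 162·1540² = 1 ✓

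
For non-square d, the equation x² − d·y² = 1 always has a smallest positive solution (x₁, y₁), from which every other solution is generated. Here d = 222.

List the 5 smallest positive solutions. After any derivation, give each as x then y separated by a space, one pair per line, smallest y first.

149 10
44401 2980
13231349 888030
3942897601 264629960
1174970253749 78858840050

[14; 1,8,1,28] for √222; ℓ=4 ⇒ convergent index 3
i=0: a=14 ⇒ p=14, q=1
…
i=2: a=8 ⇒ p=134, q=9
i=3: a=1 ⇒ p=149, q=10
fundamental: x₁=149, y₁=10  (since 22201 − 222·100 = 1)
k=2:  x_2 = 149·149+222·10·10 = 44401,  y_2 = 149·10+10·149 = 2980
k=3:  x_3 = 149·44401+222·10·2980 = 13231349,  y_3 = 149·2980+10·44401 = 888030
k=4:  x_4 = 149·13231349+222·10·888030 = 3942897601,  y_4 = 149·888030+10·13231349 = 264629960
k=5:  x_5 = 149·3942897601+222·10·264629960 = 1174970253749,  y_5 = 149·264629960+10·3942897601 = 78858840050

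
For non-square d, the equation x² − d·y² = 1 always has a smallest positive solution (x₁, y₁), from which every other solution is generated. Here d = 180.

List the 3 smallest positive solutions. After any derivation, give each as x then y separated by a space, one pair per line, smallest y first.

d=180: √d = [13; 2,2,2,26] (ℓ=4, even), read p_3/q_3
a_0=13:  p_0=13·1+0=13,  q_0=13·0+1=1
…
a_2=2:  p_2=2·27+13=67,  q_2=2·2+1=5
a_3=2:  p_3=2·67+27=161,  q_3=2·5+2=12
→ (161, 12).  Check: 161²=25921, 180·12²=25920, difference 1.
(161+12√180)^2 = 51841 + 3864√180
(161+12√180)^3 = 16692641 + 1244196√180

161 12
51841 3864
16692641 1244196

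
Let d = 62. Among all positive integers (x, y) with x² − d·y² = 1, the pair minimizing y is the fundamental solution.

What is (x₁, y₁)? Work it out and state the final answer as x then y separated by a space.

63 8

√62 = [7; 1,6,1,14, …], period ℓ=4 (even) → k=3
a_0=7:  p_0=7·1+0=7,  q_0=7·0+1=1
a_1=1:  p_1=1·7+1=8,  q_1=1·1+0=1
a_2=6:  p_2=6·8+7=55,  q_2=6·1+1=7
a_3=1:  p_3=1·55+8=63,  q_3=1·7+1=8
fundamental: x₁=63, y₁=8  (since 3969 − 62·64 = 1)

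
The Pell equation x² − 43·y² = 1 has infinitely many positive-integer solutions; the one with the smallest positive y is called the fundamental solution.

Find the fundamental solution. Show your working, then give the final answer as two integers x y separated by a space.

3482 531

√43 = [6; 1,1,3,1,5,1,3,1,1,12, …], period ℓ=10 (even) → k=9
step 0: (6, 1)  from 6·(1,0) + (0,1)
…
step 3: (46, 7)  from 3·(13,2) + (7,1)
step 4: (59, 9)  from 1·(46,7) + (13,2)
…
step 7: (1541, 235)  from 3·(400,61) + (341,52)
step 8: (1941, 296)  from 1·(1541,235) + (400,61)
step 9: (3482, 531)  from 1·(1941,296) + (1541,235)
(x₁, y₁) = (3482, 531);  3482² − 43·531² = 1 ✓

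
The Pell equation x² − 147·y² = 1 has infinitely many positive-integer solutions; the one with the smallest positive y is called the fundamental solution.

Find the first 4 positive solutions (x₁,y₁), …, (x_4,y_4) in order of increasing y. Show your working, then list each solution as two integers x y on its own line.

√147 = [12; 8,24, …], period ℓ=2 (even) → k=1
step 0: (12, 1)  from 12·(1,0) + (0,1)
step 1: (97, 8)  from 8·(12,1) + (1,0)
→ (97, 8).  Check: 97²=9409, 147·8²=9408, difference 1.
n=2: (97,8)∘(97,8) = (97·97+147·8·8, 97·8+8·97) = (18817,1552)
n=3: (18817,1552)∘(97,8) = (97·18817+147·8·1552, 97·1552+8·18817) = (3650401,301080)
n=4: (3650401,301080)∘(97,8) = (97·3650401+147·8·301080, 97·301080+8·3650401) = (708158977,58407968)

97 8
18817 1552
3650401 301080
708158977 58407968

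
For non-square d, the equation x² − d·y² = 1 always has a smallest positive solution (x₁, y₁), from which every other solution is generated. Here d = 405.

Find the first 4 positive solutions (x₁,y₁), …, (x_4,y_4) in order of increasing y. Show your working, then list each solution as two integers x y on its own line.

161 8
51841 2576
16692641 829464
5374978561 267084832

√405 → a₀=20, period (8,40); ℓ=2 even so k=1
a_0=20:  p_0=20·1+0=20,  q_0=20·0+1=1
a_1=8:  p_1=8·20+1=161,  q_1=8·1+0=8
(x₁, y₁) = (161, 8);  161² − 405·8² = 1 ✓
(x_2, y_2) = (161·161 + 405·8·8, 161·8 + 8·161) = (51841, 2576)
(x_3, y_3) = (161·51841 + 405·8·2576, 161·2576 + 8·51841) = (16692641, 829464)
(x_4, y_4) = (161·16692641 + 405·8·829464, 161·829464 + 8·16692641) = (5374978561, 267084832)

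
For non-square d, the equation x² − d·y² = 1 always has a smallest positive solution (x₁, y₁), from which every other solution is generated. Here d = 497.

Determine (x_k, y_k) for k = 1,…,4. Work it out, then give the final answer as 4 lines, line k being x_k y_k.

√497 → a₀=22, period (3,2,2,5,6,5,2,2,3,44); ℓ=10 even so k=9
k=0  a_k=22  p_k/q_k = 22/1
k=1  a_k=3  p_k/q_k = 67/3
k=2  a_k=2  p_k/q_k = 156/7
…
k=4  a_k=5  p_k/q_k = 2051/92
k=5  a_k=6  p_k/q_k = 12685/569
k=6  a_k=5  p_k/q_k = 65476/2937
k=7  a_k=2  p_k/q_k = 143637/6443
k=8  a_k=2  p_k/q_k = 352750/15823
k=9  a_k=3  p_k/q_k = 1201887/53912
→ (1201887, 53912).  Check: 1201887²=1444532360769, 497·53912²=1444532360768, difference 1.
n=2: (1201887,53912)∘(1201887,53912) = (1201887·1201887+497·53912·53912, 1201887·53912+53912·1201887) = (2889064721537,129592263888)
n=3: (2889064721537,129592263888)∘(1201887,53912) = (1201887·2889064721537+497·53912·129592263888, 1201887·129592263888+53912·2889064721537) = (6944658661946678751,311510514535059400)
n=4: (6944658661946678751,311510514535059400)∘(1201887,53912) = (1201887·6944658661946678751+497·53912·311510514535059400, 1201887·311510514535059400+53912·6944658661946678751) = (16693389930459326703284737,748800875565868281911712)

1201887 53912
2889064721537 129592263888
6944658661946678751 311510514535059400
16693389930459326703284737 748800875565868281911712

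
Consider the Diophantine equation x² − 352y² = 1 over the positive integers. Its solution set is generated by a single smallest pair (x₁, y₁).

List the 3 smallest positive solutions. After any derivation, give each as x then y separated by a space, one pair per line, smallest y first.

77617 4137
12048797377 642203058
1870383011943601 99691749501435

[18; 1,3,5,9,5,3,1,36] for √352; ℓ=8 ⇒ convergent index 7
i=0: a=18 ⇒ p=18, q=1
…
i=2: a=3 ⇒ p=75, q=4
…
i=4: a=9 ⇒ p=3621, q=193
…
i=6: a=3 ⇒ p=59118, q=3151
i=7: a=1 ⇒ p=77617, q=4137
→ (77617, 4137).  Check: 77617²=6024398689, 352·4137²=6024398688, difference 1.
(x_2, y_2) = (77617·77617 + 352·4137·4137, 77617·4137 + 4137·77617) = (12048797377, 642203058)
(x_3, y_3) = (77617·12048797377 + 352·4137·642203058, 77617·642203058 + 4137·12048797377) = (1870383011943601, 99691749501435)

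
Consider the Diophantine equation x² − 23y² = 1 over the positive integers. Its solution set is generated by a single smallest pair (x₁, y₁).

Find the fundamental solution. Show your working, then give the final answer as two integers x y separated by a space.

24 5

√23 → a₀=4, period (1,3,1,8); ℓ=4 even so k=3
k=0  a_k=4  p_k/q_k = 4/1
k=1  a_k=1  p_k/q_k = 5/1
k=2  a_k=3  p_k/q_k = 19/4
k=3  a_k=1  p_k/q_k = 24/5
(x₁, y₁) = (24, 5);  24² − 23·5² = 1 ✓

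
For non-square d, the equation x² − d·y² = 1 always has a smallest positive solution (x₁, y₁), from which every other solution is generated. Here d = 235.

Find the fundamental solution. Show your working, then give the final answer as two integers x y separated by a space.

[15; 3,30] for √235; ℓ=2 ⇒ convergent index 1
a_0=15:  p_0=15·1+0=15,  q_0=15·0+1=1
a_1=3:  p_1=3·15+1=46,  q_1=3·1+0=3
(x₁, y₁) = (46, 3);  46² − 235·3² = 1 ✓

46 3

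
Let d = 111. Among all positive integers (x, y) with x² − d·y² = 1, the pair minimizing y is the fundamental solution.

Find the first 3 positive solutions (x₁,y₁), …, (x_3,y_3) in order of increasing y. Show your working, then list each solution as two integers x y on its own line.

d=111: √d = [10; 1,1,6,1,1,20] (ℓ=6, even), read p_5/q_5
step 0: (10, 1)  from 10·(1,0) + (0,1)
step 1: (11, 1)  from 1·(10,1) + (1,0)
step 2: (21, 2)  from 1·(11,1) + (10,1)
step 3: (137, 13)  from 6·(21,2) + (11,1)
step 4: (158, 15)  from 1·(137,13) + (21,2)
step 5: (295, 28)  from 1·(158,15) + (137,13)
→ (295, 28).  Check: 295²=87025, 111·28²=87024, difference 1.
n=2: (295,28)∘(295,28) = (295·295+111·28·28, 295·28+28·295) = (174049,16520)
n=3: (174049,16520)∘(295,28) = (295·174049+111·28·16520, 295·16520+28·174049) = (102688615,9746772)

295 28
174049 16520
102688615 9746772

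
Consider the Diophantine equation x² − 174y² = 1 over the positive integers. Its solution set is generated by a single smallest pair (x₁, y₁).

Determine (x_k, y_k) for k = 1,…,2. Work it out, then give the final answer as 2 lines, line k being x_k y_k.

1451 110
4210801 319220

√174 → a₀=13, period (5,4,5,26); ℓ=4 even so k=3
i=0: a=13 ⇒ p=13, q=1
i=1: a=5 ⇒ p=66, q=5
i=2: a=4 ⇒ p=277, q=21
i=3: a=5 ⇒ p=1451, q=110
fundamental: x₁=1451, y₁=110  (since 2105401 − 174·12100 = 1)
n=2: (1451,110)∘(1451,110) = (1451·1451+174·110·110, 1451·110+110·1451) = (4210801,319220)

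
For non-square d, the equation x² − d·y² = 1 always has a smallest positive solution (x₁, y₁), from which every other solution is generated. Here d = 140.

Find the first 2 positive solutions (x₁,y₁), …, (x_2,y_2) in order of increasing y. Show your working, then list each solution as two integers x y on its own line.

√140 = [11; 1,4,1,22, …], period ℓ=4 (even) → k=3
k=0  a_k=11  p_k/q_k = 11/1
k=1  a_k=1  p_k/q_k = 12/1
k=2  a_k=4  p_k/q_k = 59/5
k=3  a_k=1  p_k/q_k = 71/6
(x₁, y₁) = (71, 6);  71² − 140·6² = 1 ✓
(71+6√140)^2 = 10081 + 852√140

71 6
10081 852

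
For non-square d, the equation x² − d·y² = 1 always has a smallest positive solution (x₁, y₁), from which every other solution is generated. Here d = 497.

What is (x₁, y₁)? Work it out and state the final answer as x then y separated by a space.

√497 → a₀=22, period (3,2,2,5,6,5,2,2,3,44); ℓ=10 even so k=9
step 0: (22, 1)  from 22·(1,0) + (0,1)
…
step 5: (12685, 569)  from 6·(2051,92) + (379,17)
step 6: (65476, 2937)  from 5·(12685,569) + (2051,92)
…
step 8: (352750, 15823)  from 2·(143637,6443) + (65476,2937)
step 9: (1201887, 53912)  from 3·(352750,15823) + (143637,6443)
(x₁, y₁) = (1201887, 53912);  1201887² − 497·53912² = 1 ✓

1201887 53912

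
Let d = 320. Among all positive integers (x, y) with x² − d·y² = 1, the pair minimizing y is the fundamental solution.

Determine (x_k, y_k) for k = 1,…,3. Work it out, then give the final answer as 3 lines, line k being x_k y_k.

161 9
51841 2898
16692641 933147

[17; 1,7,1,34] for √320; ℓ=4 ⇒ convergent index 3
i=0: a=17 ⇒ p=17, q=1
…
i=2: a=7 ⇒ p=143, q=8
i=3: a=1 ⇒ p=161, q=9
(x₁, y₁) = (161, 9);  161² − 320·9² = 1 ✓
k=2:  x_2 = 161·161+320·9·9 = 51841,  y_2 = 161·9+9·161 = 2898
k=3:  x_3 = 161·51841+320·9·2898 = 16692641,  y_3 = 161·2898+9·51841 = 933147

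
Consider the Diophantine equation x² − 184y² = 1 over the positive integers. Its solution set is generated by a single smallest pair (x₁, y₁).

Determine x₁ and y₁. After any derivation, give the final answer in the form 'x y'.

24335 1794

[13; 1,1,3,2,1,2,1,2,3,1,1,26] for √184; ℓ=12 ⇒ convergent index 11
i=0: a=13 ⇒ p=13, q=1
…
i=2: a=1 ⇒ p=27, q=2
…
i=4: a=2 ⇒ p=217, q=16
i=5: a=1 ⇒ p=312, q=23
…
i=7: a=1 ⇒ p=1153, q=85
i=8: a=2 ⇒ p=3147, q=232
i=9: a=3 ⇒ p=10594, q=781
i=10: a=1 ⇒ p=13741, q=1013
i=11: a=1 ⇒ p=24335, q=1794
→ (24335, 1794).  Check: 24335²=592192225, 184·1794²=592192224, difference 1.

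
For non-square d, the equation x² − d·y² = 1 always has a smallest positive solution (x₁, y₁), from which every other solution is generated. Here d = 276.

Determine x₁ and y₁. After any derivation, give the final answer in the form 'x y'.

√276 → a₀=16, period (1,1,1,1,2,2,2,1,1,1,1,32); ℓ=12 even so k=11
step 0: (16, 1)  from 16·(1,0) + (0,1)
…
step 8: (1761, 106)  from 1·(1246,75) + (515,31)
…
step 10: (4768, 287)  from 1·(3007,181) + (1761,106)
step 11: (7775, 468)  from 1·(4768,287) + (3007,181)
→ (7775, 468).  Check: 7775²=60450625, 276·468²=60450624, difference 1.

7775 468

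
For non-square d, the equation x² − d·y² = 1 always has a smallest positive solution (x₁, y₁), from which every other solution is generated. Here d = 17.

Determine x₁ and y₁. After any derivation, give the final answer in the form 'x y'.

33 8

√17 → a₀=4, period (8); ℓ=1 odd so k=1
a_0=4:  p_0=4·1+0=4,  q_0=4·0+1=1
a_1=8:  p_1=8·4+1=33,  q_1=8·1+0=8
fundamental: x₁=33, y₁=8  (since 1089 − 17·64 = 1)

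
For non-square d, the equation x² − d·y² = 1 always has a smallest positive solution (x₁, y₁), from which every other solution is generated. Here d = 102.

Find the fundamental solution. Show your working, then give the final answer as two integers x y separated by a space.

101 10

√102 = [10; 10,20, …], period ℓ=2 (even) → k=1
i=0: a=10 ⇒ p=10, q=1
i=1: a=10 ⇒ p=101, q=10
fundamental: x₁=101, y₁=10  (since 10201 − 102·100 = 1)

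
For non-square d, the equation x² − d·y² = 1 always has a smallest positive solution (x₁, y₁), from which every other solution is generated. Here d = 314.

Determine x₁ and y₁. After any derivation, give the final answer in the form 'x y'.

√314 → a₀=17, period (1,2,1,1,2,1,34); ℓ=7 odd so k=13
k=0  a_k=17  p_k/q_k = 17/1
k=1  a_k=1  p_k/q_k = 18/1
k=2  a_k=2  p_k/q_k = 53/3
…
k=5  a_k=2  p_k/q_k = 319/18
k=6  a_k=1  p_k/q_k = 443/25
k=7  a_k=34  p_k/q_k = 15381/868
k=8  a_k=1  p_k/q_k = 15824/893
k=9  a_k=2  p_k/q_k = 47029/2654
…
k=11  a_k=1  p_k/q_k = 109882/6201
k=12  a_k=2  p_k/q_k = 282617/15949
k=13  a_k=1  p_k/q_k = 392499/22150
→ (392499, 22150).  Check: 392499²=154055465001, 314·22150²=154055465000, difference 1.

392499 22150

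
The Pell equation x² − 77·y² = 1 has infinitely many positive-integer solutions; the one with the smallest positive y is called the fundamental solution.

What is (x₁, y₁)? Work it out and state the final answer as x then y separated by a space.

√77 = [8; 1,3,2,3,1,16, …], period ℓ=6 (even) → k=5
a_0=8:  p_0=8·1+0=8,  q_0=8·0+1=1
a_1=1:  p_1=1·8+1=9,  q_1=1·1+0=1
a_2=3:  p_2=3·9+8=35,  q_2=3·1+1=4
a_3=2:  p_3=2·35+9=79,  q_3=2·4+1=9
a_4=3:  p_4=3·79+35=272,  q_4=3·9+4=31
a_5=1:  p_5=1·272+79=351,  q_5=1·31+9=40
(x₁, y₁) = (351, 40);  351² − 77·40² = 1 ✓

351 40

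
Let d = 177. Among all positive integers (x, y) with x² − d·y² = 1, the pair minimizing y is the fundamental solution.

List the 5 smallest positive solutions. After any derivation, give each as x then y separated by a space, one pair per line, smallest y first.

62423 4692
7793261857 585777432
972957569736599 73131969270780
121469860743542176897 9130233834994022448
15165026233415309047146263 1139873173290531757272228

d=177: √d = [13; 3,3,2,8,2,3,3,26] (ℓ=8, even), read p_7/q_7
step 0: (13, 1)  from 13·(1,0) + (0,1)
…
step 5: (5468, 411)  from 2·(2581,194) + (306,23)
step 6: (18985, 1427)  from 3·(5468,411) + (2581,194)
step 7: (62423, 4692)  from 3·(18985,1427) + (5468,411)
→ (62423, 4692).  Check: 62423²=3896630929, 177·4692²=3896630928, difference 1.
(62423+4692√177)^2 = 7793261857 + 585777432√177
(62423+4692√177)^3 = 972957569736599 + 73131969270780√177
(62423+4692√177)^4 = 121469860743542176897 + 9130233834994022448√177
(62423+4692√177)^5 = 15165026233415309047146263 + 1139873173290531757272228√177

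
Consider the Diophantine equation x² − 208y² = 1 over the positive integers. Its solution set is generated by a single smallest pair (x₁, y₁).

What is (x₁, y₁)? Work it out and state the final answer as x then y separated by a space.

[14; 2,2,1,2,2,28] for √208; ℓ=6 ⇒ convergent index 5
k=0  a_k=14  p_k/q_k = 14/1
k=1  a_k=2  p_k/q_k = 29/2
…
k=4  a_k=2  p_k/q_k = 274/19
k=5  a_k=2  p_k/q_k = 649/45
(x₁, y₁) = (649, 45);  649² − 208·45² = 1 ✓

649 45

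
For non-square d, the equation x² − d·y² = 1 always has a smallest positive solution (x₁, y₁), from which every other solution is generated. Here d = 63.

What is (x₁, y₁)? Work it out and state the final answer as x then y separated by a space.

8 1

d=63: √d = [7; 1,14] (ℓ=2, even), read p_1/q_1
k=0  a_k=7  p_k/q_k = 7/1
k=1  a_k=1  p_k/q_k = 8/1
(x₁, y₁) = (8, 1);  8² − 63·1² = 1 ✓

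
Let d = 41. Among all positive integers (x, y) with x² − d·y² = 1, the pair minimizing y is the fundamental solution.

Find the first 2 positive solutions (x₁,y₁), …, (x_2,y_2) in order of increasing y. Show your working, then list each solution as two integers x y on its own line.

2049 320
8396801 1311360

√41 → a₀=6, period (2,2,12); ℓ=3 odd so k=5
k=0  a_k=6  p_k/q_k = 6/1
k=1  a_k=2  p_k/q_k = 13/2
k=2  a_k=2  p_k/q_k = 32/5
…
k=4  a_k=2  p_k/q_k = 826/129
k=5  a_k=2  p_k/q_k = 2049/320
(x₁, y₁) = (2049, 320);  2049² − 41·320² = 1 ✓
(x_2, y_2) = (2049·2049 + 41·320·320, 2049·320 + 320·2049) = (8396801, 1311360)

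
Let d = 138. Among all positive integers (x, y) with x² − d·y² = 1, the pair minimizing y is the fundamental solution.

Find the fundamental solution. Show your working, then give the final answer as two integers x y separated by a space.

47 4

√138 → a₀=11, period (1,2,1,22); ℓ=4 even so k=3
i=0: a=11 ⇒ p=11, q=1
i=1: a=1 ⇒ p=12, q=1
i=2: a=2 ⇒ p=35, q=3
i=3: a=1 ⇒ p=47, q=4
→ (47, 4).  Check: 47²=2209, 138·4²=2208, difference 1.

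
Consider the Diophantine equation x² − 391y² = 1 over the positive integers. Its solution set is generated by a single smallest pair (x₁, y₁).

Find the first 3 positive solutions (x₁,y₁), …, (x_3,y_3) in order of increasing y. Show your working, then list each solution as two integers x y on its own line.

7338680 371133
107712448284799 5447252648880
1580934379957370111960 79951288138564985667

√391 → a₀=19, period (1,3,2,2,1,…,3,1,38); ℓ=16 even so k=15
a_0=19:  p_0=19·1+0=19,  q_0=19·0+1=1
a_1=1:  p_1=1·19+1=20,  q_1=1·1+0=1
a_2=3:  p_2=3·20+19=79,  q_2=3·1+1=4
…
a_4=2:  p_4=2·178+79=435,  q_4=2·9+4=22
a_5=1:  p_5=1·435+178=613,  q_5=1·22+9=31
…
a_8=19:  p_8=19·2709+1048=52519,  q_8=19·137+53=2656
a_9=2:  p_9=2·52519+2709=107747,  q_9=2·2656+137=5449
…
a_13=2:  p_13=2·696292+268013=1660597,  q_13=2·35213+13554=83980
a_14=3:  p_14=3·1660597+696292=5678083,  q_14=3·83980+35213=287153
a_15=1:  p_15=1·5678083+1660597=7338680,  q_15=1·287153+83980=371133
→ (7338680, 371133).  Check: 7338680²=53856224142400, 391·371133²=53856224142399, difference 1.
n=2: (7338680,371133)∘(7338680,371133) = (7338680·7338680+391·371133·371133, 7338680·371133+371133·7338680) = (107712448284799,5447252648880)
n=3: (107712448284799,5447252648880)∘(7338680,371133) = (7338680·107712448284799+391·371133·5447252648880, 7338680·5447252648880+371133·107712448284799) = (1580934379957370111960,79951288138564985667)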